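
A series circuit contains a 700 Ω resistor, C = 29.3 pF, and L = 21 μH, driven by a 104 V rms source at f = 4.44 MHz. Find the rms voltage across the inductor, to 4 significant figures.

ω = 2πf = 2.79e+07 rad/s
X_L = ωL = 585.8 Ω
X_C = 1/(ωC) = 1223 Ω
Net reactance X = X_L − X_C = -637.6 Ω
Z = 700.0 − j637.6 Ω
|Z| = √(700.0² + 637.6²) = 946.8 Ω
I = V/|Z| = 109.8 mA
V_L = I·|Z_L| = 0.1098 × 585.8 = 64.35 V

64.35 V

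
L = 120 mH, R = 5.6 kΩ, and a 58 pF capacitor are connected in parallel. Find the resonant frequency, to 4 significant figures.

ω₀ = 1/√(LC) = 1/√(0.12 × 5.8e-11) = 379000 rad/s
f₀ = ω₀/(2π) = 60.33 kHz

60.33 kHz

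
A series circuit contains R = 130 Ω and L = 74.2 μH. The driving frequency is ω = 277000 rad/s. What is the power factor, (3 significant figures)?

0.988

X_L = ωL = 20.6 Ω
Z = 130 + j20.6 Ω
|Z| = √(130² + 20.6²) = 132 Ω
∠Z = arctan(20.6/130) = 8.98°
cos φ = cos(8.98°) = 0.988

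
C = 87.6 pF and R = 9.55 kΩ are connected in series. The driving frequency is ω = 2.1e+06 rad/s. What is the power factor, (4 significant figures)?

X_C = 1/(ωC) = 5436 Ω
Z = 9550 − j5436 Ω
|Z| = √(9550² + 5436²) = 10990 Ω
∠Z = arctan(-5436/9550) = -29.65°
cos φ = cos(-29.65°) = 0.8691

0.8691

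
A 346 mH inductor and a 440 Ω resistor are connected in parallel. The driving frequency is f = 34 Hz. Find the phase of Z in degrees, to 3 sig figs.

80.5°

ω = 2πf = 213.6 rad/s
X_L = ωL = 73.9 Ω
Parallel: admittances add. Y = 1/R + 1/(jωL)
Y = (0.00227 − j0.0135) S
|Y| = 0.0137 S → |Z| = 1/|Y| = 72.9 Ω, ∠Z = −∠Y = 80.5°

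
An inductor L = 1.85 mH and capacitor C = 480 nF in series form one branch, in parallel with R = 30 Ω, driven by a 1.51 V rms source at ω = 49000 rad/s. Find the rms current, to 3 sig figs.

59.3 mA

X_L = ωL = 90.7 Ω
X_C = 1/(ωC) = 42.5 Ω
Branch 1: Z₁ = R = 30.0 Ω
Branch 2 (series LC): Z₂ = j(X_L − X_C) = j48.1 Ω
Parallel: Z = Z₁Z₂/(Z₁+Z₂), |Z| = 25.5 Ω, ∠Z = 31.9°
I = V/|Z| = 1.51/25.5 = 59.3 mA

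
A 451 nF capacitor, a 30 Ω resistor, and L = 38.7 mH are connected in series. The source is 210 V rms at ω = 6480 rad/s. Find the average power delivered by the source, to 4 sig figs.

143.0 W

X_L = ωL = 250.8 Ω
X_C = 1/(ωC) = 342.2 Ω
Net reactance X = X_L − X_C = -91.40 Ω
Z = 30.00 − j91.40 Ω
|Z| = √(30.00² + 91.40²) = 96.20 Ω
∠Z = arctan(-91.40/30.00) = -71.83°
I = V/|Z| = 2.183 A
P = VI cos φ = 210 × 2.183 × cos(-71.83°) = 143.0 W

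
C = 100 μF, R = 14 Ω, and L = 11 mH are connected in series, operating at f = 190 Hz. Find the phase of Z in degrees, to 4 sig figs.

18.76°

ω = 2πf = 1194 rad/s
X_L = ωL = 13.13 Ω
X_C = 1/(ωC) = 8.377 Ω
Net reactance X = X_L − X_C = 4.755 Ω
Z = 14.00 + j4.755 Ω
|Z| = √(14.00² + 4.755²) = 14.79 Ω
∠Z = arctan(4.755/14.00) = 18.76°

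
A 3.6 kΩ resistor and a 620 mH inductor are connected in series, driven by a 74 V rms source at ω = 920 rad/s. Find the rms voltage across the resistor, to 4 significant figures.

X_L = ωL = 570.4 Ω
Z = 3600 + j570.4 Ω
|Z| = √(3600² + 570.4²) = 3645 Ω
I = V/|Z| = 20.30 mA
V_R = I·|Z_R| = 0.02030 × 3600 = 73.09 V

73.09 V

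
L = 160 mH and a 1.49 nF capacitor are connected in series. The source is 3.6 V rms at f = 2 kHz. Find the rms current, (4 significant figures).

ω = 2πf = 12570 rad/s
X_L = ωL = 2011 Ω
X_C = 1/(ωC) = 53410 Ω
Net reactance X = X_L − X_C = -51400 Ω
Z = − j51400 Ω
|Z| = √(0² + 51400²) = 51400 Ω
I = V/|Z| = 3.6/51400 = 70.04 μA

70.04 μA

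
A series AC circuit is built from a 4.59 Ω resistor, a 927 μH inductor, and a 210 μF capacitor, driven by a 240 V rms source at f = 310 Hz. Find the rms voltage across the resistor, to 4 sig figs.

ω = 2πf = 1948 rad/s
X_L = ωL = 1.806 Ω
X_C = 1/(ωC) = 2.445 Ω
Net reactance X = X_L − X_C = -0.6392 Ω
Z = 4.590 − j0.6392 Ω
|Z| = √(4.590² + 0.6392²) = 4.634 Ω
I = V/|Z| = 51.79 A
V_R = I·|Z_R| = 51.79 × 4.590 = 237.7 V

237.7 V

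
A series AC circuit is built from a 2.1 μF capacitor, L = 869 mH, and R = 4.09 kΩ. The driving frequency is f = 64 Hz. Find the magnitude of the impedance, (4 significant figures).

4174 Ω

ω = 2πf = 402.1 rad/s
X_L = ωL = 349.4 Ω
X_C = 1/(ωC) = 1184 Ω
Net reactance X = X_L − X_C = -834.7 Ω
Z = 4090 − j834.7 Ω
|Z| = √(4090² + 834.7²) = 4174 Ω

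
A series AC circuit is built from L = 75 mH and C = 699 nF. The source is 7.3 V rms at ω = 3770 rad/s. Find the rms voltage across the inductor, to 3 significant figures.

21.3 V

X_L = ωL = 283 Ω
X_C = 1/(ωC) = 379 Ω
Net reactance X = X_L − X_C = -96.7 Ω
Z = − j96.7 Ω
|Z| = √(0² + 96.7²) = 96.7 Ω
I = V/|Z| = 75.5 mA
V_L = I·|Z_L| = 0.0755 × 283 = 21.3 V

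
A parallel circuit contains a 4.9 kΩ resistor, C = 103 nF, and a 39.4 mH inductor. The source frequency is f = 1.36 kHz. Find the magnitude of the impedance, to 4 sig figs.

ω = 2πf = 8545 rad/s
X_L = ωL = 336.7 Ω
X_C = 1/(ωC) = 1136 Ω
Parallel: admittances add. Y = 1/R + 1/(jωL) + jωC
Y = (0.0002041 − j0.002090) S
|Y| = 0.002100 S → |Z| = 1/|Y| = 476.2 Ω, ∠Z = −∠Y = 84.42°

476.2 Ω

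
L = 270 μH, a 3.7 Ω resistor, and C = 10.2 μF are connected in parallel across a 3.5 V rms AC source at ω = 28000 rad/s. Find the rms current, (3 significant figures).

X_L = ωL = 7.56 Ω
X_C = 1/(ωC) = 3.50 Ω
Parallel: admittances add. Y = 1/R + 1/(jωL) + jωC
Y = (0.270 + j0.153) S
|Y| = 0.311 S → |Z| = 1/|Y| = 3.22 Ω, ∠Z = −∠Y = -29.6°
I = V/|Z| = 3.5/3.22 = 1.09 A

1.09 A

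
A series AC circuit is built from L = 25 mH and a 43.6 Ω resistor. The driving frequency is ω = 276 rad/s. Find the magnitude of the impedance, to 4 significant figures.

X_L = ωL = 6.900 Ω
Z = 43.60 + j6.900 Ω
|Z| = √(43.60² + 6.900²) = 44.14 Ω

44.14 Ω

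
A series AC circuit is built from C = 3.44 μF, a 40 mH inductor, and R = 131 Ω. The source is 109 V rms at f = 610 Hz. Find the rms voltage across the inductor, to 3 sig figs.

ω = 2πf = 3833 rad/s
X_L = ωL = 153 Ω
X_C = 1/(ωC) = 75.8 Ω
Net reactance X = X_L − X_C = 77.5 Ω
Z = 131 + j77.5 Ω
|Z| = √(131² + 77.5²) = 152 Ω
I = V/|Z| = 716 mA
V_L = I·|Z_L| = 0.716 × 153 = 110 V

110 V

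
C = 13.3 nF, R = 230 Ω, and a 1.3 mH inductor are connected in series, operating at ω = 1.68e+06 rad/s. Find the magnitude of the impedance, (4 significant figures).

2152 Ω

X_L = ωL = 2184 Ω
X_C = 1/(ωC) = 44.75 Ω
Net reactance X = X_L − X_C = 2139 Ω
Z = 230.0 + j2139 Ω
|Z| = √(230.0² + 2139²) = 2152 Ω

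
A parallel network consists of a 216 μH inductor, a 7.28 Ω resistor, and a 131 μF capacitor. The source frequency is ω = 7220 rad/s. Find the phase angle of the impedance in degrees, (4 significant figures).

X_L = ωL = 1.560 Ω
X_C = 1/(ωC) = 1.057 Ω
Parallel: admittances add. Y = 1/R + 1/(jωL) + jωC
Y = (0.1374 + j0.3046) S
|Y| = 0.3341 S → |Z| = 1/|Y| = 2.993 Ω, ∠Z = −∠Y = -65.73°

-65.73°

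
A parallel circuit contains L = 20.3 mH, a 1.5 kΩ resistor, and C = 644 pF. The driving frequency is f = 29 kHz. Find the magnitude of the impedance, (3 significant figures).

1460 Ω

ω = 2πf = 182200 rad/s
X_L = ωL = 3700 Ω
X_C = 1/(ωC) = 8520 Ω
Parallel: admittances add. Y = 1/R + 1/(jωL) + jωC
Y = (0.000667 − j0.000153) S
|Y| = 0.000684 S → |Z| = 1/|Y| = 1460 Ω, ∠Z = −∠Y = 12.9°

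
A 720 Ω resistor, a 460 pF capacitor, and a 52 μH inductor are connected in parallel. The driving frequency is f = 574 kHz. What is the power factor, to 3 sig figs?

ω = 2πf = 3.607e+06 rad/s
X_L = ωL = 188 Ω
X_C = 1/(ωC) = 603 Ω
Parallel: admittances add. Y = 1/R + 1/(jωL) + jωC
Y = (0.00139 − j0.00367) S
|Y| = 0.00393 S → |Z| = 1/|Y| = 255 Ω, ∠Z = −∠Y = 69.3°
cos φ = cos(69.3°) = 0.354

0.354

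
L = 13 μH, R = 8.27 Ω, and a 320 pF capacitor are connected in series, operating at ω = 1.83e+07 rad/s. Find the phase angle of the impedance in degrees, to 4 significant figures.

82.98°

X_L = ωL = 237.9 Ω
X_C = 1/(ωC) = 170.8 Ω
Net reactance X = X_L − X_C = 67.13 Ω
Z = 8.270 + j67.13 Ω
|Z| = √(8.270² + 67.13²) = 67.64 Ω
∠Z = arctan(67.13/8.270) = 82.98°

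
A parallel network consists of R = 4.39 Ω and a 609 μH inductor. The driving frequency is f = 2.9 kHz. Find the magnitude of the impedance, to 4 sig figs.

4.082 Ω

ω = 2πf = 18220 rad/s
X_L = ωL = 11.10 Ω
Parallel: admittances add. Y = 1/R + 1/(jωL)
Y = (0.2278 − j0.09012) S
|Y| = 0.2450 S → |Z| = 1/|Y| = 4.082 Ω, ∠Z = −∠Y = 21.58°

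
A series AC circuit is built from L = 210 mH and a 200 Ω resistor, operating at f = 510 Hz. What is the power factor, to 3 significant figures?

ω = 2πf = 3204 rad/s
X_L = ωL = 673 Ω
Z = 200 + j673 Ω
|Z| = √(200² + 673²) = 702 Ω
∠Z = arctan(673/200) = 73.4°
cos φ = cos(73.4°) = 0.285

0.285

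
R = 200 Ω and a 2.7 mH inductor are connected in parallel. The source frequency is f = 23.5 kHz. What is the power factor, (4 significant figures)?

ω = 2πf = 147700 rad/s
X_L = ωL = 398.7 Ω
Parallel: admittances add. Y = 1/R + 1/(jωL)
Y = (0.005000 − j0.002508) S
|Y| = 0.005594 S → |Z| = 1/|Y| = 178.8 Ω, ∠Z = −∠Y = 26.64°
cos φ = cos(26.64°) = 0.8938

0.8938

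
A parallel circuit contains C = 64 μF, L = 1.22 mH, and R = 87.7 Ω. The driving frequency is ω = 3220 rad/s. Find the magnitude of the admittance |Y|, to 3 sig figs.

X_L = ωL = 3.93 Ω
X_C = 1/(ωC) = 4.85 Ω
Parallel: admittances add. Y = 1/R + 1/(jωL) + jωC
Y = (0.0114 − j0.0485) S
|Y| = 0.0498 S → |Z| = 1/|Y| = 20.1 Ω, ∠Z = −∠Y = 76.8°

49.8 mS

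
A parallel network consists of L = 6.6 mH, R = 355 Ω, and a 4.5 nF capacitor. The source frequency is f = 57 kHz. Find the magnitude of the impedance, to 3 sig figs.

ω = 2πf = 358100 rad/s
X_L = ωL = 2360 Ω
X_C = 1/(ωC) = 620 Ω
Parallel: admittances add. Y = 1/R + 1/(jωL) + jωC
Y = (0.00282 + j0.00119) S
|Y| = 0.00306 S → |Z| = 1/|Y| = 327 Ω, ∠Z = −∠Y = -22.9°

327 Ω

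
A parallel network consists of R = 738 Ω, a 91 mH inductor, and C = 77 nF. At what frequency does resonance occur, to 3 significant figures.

1.90 kHz

ω₀ = 1/√(LC) = 1/√(0.091 × 7.7e-08) = 11950 rad/s
f₀ = ω₀/(2π) = 1.90 kHz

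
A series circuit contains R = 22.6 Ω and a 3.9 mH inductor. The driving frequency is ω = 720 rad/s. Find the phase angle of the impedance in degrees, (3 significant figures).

X_L = ωL = 2.81 Ω
Z = 22.6 + j2.81 Ω
|Z| = √(22.6² + 2.81²) = 22.8 Ω
∠Z = arctan(2.81/22.6) = 7.08°

7.08°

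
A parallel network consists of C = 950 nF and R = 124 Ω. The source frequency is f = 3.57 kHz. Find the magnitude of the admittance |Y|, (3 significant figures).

ω = 2πf = 22430 rad/s
X_C = 1/(ωC) = 46.9 Ω
Parallel: admittances add. Y = 1/R + jωC
Y = (0.00806 + j0.0213) S
|Y| = 0.0228 S → |Z| = 1/|Y| = 43.9 Ω, ∠Z = −∠Y = -69.3°

22.8 mS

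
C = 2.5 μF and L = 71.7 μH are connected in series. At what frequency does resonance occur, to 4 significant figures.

11.89 kHz

ω₀ = 1/√(LC) = 1/√(7.17e-05 × 2.5e-06) = 74690 rad/s
f₀ = ω₀/(2π) = 11.89 kHz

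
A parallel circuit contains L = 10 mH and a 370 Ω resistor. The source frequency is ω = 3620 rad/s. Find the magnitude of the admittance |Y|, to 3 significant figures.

X_L = ωL = 36.2 Ω
Parallel: admittances add. Y = 1/R + 1/(jωL)
Y = (0.00270 − j0.0276) S
|Y| = 0.0278 S → |Z| = 1/|Y| = 36.0 Ω, ∠Z = −∠Y = 84.4°

27.8 mS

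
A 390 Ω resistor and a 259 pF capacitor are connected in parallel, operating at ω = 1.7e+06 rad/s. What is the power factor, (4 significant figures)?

X_C = 1/(ωC) = 2271 Ω
Parallel: admittances add. Y = 1/R + jωC
Y = (0.002564 + j0.0004403) S
|Y| = 0.002602 S → |Z| = 1/|Y| = 384.4 Ω, ∠Z = −∠Y = -9.744°
cos φ = cos(-9.744°) = 0.9856

0.9856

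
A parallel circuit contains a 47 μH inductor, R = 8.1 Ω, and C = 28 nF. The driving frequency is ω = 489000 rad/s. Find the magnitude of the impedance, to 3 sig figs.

7.87 Ω

X_L = ωL = 23.0 Ω
X_C = 1/(ωC) = 73.0 Ω
Parallel: admittances add. Y = 1/R + 1/(jωL) + jωC
Y = (0.123 − j0.0298) S
|Y| = 0.127 S → |Z| = 1/|Y| = 7.87 Ω, ∠Z = −∠Y = 13.6°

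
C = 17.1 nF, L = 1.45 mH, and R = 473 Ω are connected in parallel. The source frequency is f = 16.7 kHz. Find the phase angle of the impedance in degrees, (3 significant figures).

ω = 2πf = 104900 rad/s
X_L = ωL = 152 Ω
X_C = 1/(ωC) = 557 Ω
Parallel: admittances add. Y = 1/R + 1/(jωL) + jωC
Y = (0.00211 − j0.00478) S
|Y| = 0.00523 S → |Z| = 1/|Y| = 191 Ω, ∠Z = −∠Y = 66.1°

66.1°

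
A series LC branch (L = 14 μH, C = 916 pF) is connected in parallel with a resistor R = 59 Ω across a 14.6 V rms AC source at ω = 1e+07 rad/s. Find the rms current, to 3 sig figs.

X_L = ωL = 140 Ω
X_C = 1/(ωC) = 109 Ω
Branch 1: Z₁ = R = 59.0 Ω
Branch 2 (series LC): Z₂ = j(X_L − X_C) = j30.8 Ω
Parallel: Z = Z₁Z₂/(Z₁+Z₂), |Z| = 27.3 Ω, ∠Z = 62.4°
I = V/|Z| = 14.6/27.3 = 534 mA

534 mA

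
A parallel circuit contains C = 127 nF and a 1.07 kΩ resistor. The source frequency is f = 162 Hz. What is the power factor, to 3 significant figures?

ω = 2πf = 1018 rad/s
X_C = 1/(ωC) = 7740 Ω
Parallel: admittances add. Y = 1/R + jωC
Y = (0.000935 + j0.000129) S
|Y| = 0.000943 S → |Z| = 1/|Y| = 1060 Ω, ∠Z = −∠Y = -7.88°
cos φ = cos(-7.88°) = 0.991

0.991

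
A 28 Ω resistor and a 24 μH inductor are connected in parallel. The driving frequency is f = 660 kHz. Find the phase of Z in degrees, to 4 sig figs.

15.71°

ω = 2πf = 4.147e+06 rad/s
X_L = ωL = 99.53 Ω
Parallel: admittances add. Y = 1/R + 1/(jωL)
Y = (0.03571 − j0.01005) S
|Y| = 0.03710 S → |Z| = 1/|Y| = 26.95 Ω, ∠Z = −∠Y = 15.71°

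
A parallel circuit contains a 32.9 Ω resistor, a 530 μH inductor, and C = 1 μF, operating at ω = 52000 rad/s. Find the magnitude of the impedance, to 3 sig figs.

29.2 Ω

X_L = ωL = 27.6 Ω
X_C = 1/(ωC) = 19.2 Ω
Parallel: admittances add. Y = 1/R + 1/(jωL) + jωC
Y = (0.0304 + j0.0157) S
|Y| = 0.0342 S → |Z| = 1/|Y| = 29.2 Ω, ∠Z = −∠Y = -27.3°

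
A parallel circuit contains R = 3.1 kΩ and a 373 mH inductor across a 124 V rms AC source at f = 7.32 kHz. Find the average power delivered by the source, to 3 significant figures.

4.96 W

ω = 2πf = 45990 rad/s
X_L = ωL = 17200 Ω
Parallel: admittances add. Y = 1/R + 1/(jωL)
Y = (0.000323 − j5.83e-05) S
|Y| = 0.000328 S → |Z| = 1/|Y| = 3050 Ω, ∠Z = −∠Y = 10.2°
I = V/|Z| = 40.6 mA
P = VI cos φ = 124 × 0.0406 × cos(10.2°) = 4.96 W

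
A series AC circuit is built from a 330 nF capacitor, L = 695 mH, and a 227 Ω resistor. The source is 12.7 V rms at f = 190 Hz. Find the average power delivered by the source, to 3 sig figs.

12.3 mW

ω = 2πf = 1194 rad/s
X_L = ωL = 830 Ω
X_C = 1/(ωC) = 2540 Ω
Net reactance X = X_L − X_C = -1710 Ω
Z = 227 − j1710 Ω
|Z| = √(227² + 1710²) = 1720 Ω
∠Z = arctan(-1710/227) = -82.4°
I = V/|Z| = 7.37 mA
P = VI cos φ = 12.7 × 0.00737 × cos(-82.4°) = 12.3 mW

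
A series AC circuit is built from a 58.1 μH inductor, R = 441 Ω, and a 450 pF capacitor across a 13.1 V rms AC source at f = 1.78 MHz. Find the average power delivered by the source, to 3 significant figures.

ω = 2πf = 1.118e+07 rad/s
X_L = ωL = 650 Ω
X_C = 1/(ωC) = 199 Ω
Net reactance X = X_L − X_C = 451 Ω
Z = 441 + j451 Ω
|Z| = √(441² + 451²) = 631 Ω
∠Z = arctan(451/441) = 45.6°
I = V/|Z| = 20.8 mA
P = VI cos φ = 13.1 × 0.0208 × cos(45.6°) = 190 mW

190 mW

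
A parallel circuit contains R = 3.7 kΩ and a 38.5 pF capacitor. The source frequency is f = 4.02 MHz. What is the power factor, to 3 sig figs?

ω = 2πf = 2.526e+07 rad/s
X_C = 1/(ωC) = 1030 Ω
Parallel: admittances add. Y = 1/R + jωC
Y = (0.000270 + j0.000972) S
|Y| = 0.00101 S → |Z| = 1/|Y| = 991 Ω, ∠Z = −∠Y = -74.5°
cos φ = cos(-74.5°) = 0.268

0.268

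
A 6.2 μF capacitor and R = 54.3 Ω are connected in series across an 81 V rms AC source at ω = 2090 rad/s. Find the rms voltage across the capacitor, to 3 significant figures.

X_C = 1/(ωC) = 77.2 Ω
Z = 54.3 − j77.2 Ω
|Z| = √(54.3² + 77.2²) = 94.4 Ω
I = V/|Z| = 858 mA
V_C = I·|Z_C| = 0.858 × 77.2 = 66.2 V

66.2 V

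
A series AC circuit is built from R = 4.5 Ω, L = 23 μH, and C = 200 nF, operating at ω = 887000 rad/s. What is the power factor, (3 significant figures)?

0.292

X_L = ωL = 20.4 Ω
X_C = 1/(ωC) = 5.64 Ω
Net reactance X = X_L − X_C = 14.8 Ω
Z = 4.50 + j14.8 Ω
|Z| = √(4.50² + 14.8²) = 15.4 Ω
∠Z = arctan(14.8/4.50) = 73.0°
cos φ = cos(73.0°) = 0.292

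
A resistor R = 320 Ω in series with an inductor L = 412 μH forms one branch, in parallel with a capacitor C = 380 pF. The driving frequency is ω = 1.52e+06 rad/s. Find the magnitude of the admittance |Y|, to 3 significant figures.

X_L = ωL = 626 Ω
X_C = 1/(ωC) = 1730 Ω
Branch 1 (R+jX_L): Z₁ = 320 + j626 Ω, |Z₁| = 703 Ω
Branch 2 (−jX_C): Z₂ = −j1730 Ω
Parallel: Z = Z₁Z₂/(Z₁+Z₂), |Z| = 1060 Ω, ∠Z = 46.8°
|Y| = 1/|Z| = 945 μS

945 μS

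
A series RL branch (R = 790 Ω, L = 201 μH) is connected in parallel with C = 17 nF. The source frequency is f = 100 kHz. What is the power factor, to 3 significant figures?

ω = 2πf = 628300 rad/s
X_L = ωL = 126 Ω
X_C = 1/(ωC) = 93.6 Ω
Branch 1 (R+jX_L): Z₁ = 790 + j126 Ω, |Z₁| = 800 Ω
Branch 2 (−jX_C): Z₂ = −j93.6 Ω
Parallel: Z = Z₁Z₂/(Z₁+Z₂), |Z| = 94.7 Ω, ∠Z = -83.3°
cos φ = cos(-83.3°) = 0.117

0.117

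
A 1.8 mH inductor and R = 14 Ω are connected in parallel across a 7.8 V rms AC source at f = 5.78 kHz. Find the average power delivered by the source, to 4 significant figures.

ω = 2πf = 36320 rad/s
X_L = ωL = 65.37 Ω
Parallel: admittances add. Y = 1/R + 1/(jωL)
Y = (0.07143 − j0.01530) S
|Y| = 0.07305 S → |Z| = 1/|Y| = 13.69 Ω, ∠Z = −∠Y = 12.09°
I = V/|Z| = 569.8 mA
P = VI cos φ = 7.8 × 0.5698 × cos(12.09°) = 4.346 W

4.346 W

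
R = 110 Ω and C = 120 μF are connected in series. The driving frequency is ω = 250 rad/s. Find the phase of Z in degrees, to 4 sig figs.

X_C = 1/(ωC) = 33.33 Ω
Z = 110.0 − j33.33 Ω
|Z| = √(110.0² + 33.33²) = 114.9 Ω
∠Z = arctan(-33.33/110.0) = -16.86°

-16.86°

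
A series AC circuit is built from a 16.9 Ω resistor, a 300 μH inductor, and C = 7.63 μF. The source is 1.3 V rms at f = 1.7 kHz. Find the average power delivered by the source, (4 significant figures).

ω = 2πf = 10680 rad/s
X_L = ωL = 3.204 Ω
X_C = 1/(ωC) = 12.27 Ω
Net reactance X = X_L − X_C = -9.066 Ω
Z = 16.90 − j9.066 Ω
|Z| = √(16.90² + 9.066²) = 19.18 Ω
∠Z = arctan(-9.066/16.90) = -28.21°
I = V/|Z| = 67.79 mA
P = VI cos φ = 1.3 × 0.06779 × cos(-28.21°) = 77.65 mW

77.65 mW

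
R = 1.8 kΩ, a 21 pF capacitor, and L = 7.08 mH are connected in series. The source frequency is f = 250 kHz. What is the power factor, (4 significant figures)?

0.09337

ω = 2πf = 1.571e+06 rad/s
X_L = ωL = 11120 Ω
X_C = 1/(ωC) = 30320 Ω
Net reactance X = X_L − X_C = -19190 Ω
Z = 1800 − j19190 Ω
|Z| = √(1800² + 19190²) = 19280 Ω
∠Z = arctan(-19190/1800) = -84.64°
cos φ = cos(-84.64°) = 0.09337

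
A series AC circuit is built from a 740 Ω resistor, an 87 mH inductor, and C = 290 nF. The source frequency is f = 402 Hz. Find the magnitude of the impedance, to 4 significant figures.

1364 Ω

ω = 2πf = 2526 rad/s
X_L = ωL = 219.7 Ω
X_C = 1/(ωC) = 1365 Ω
Net reactance X = X_L − X_C = -1145 Ω
Z = 740.0 − j1145 Ω
|Z| = √(740.0² + 1145²) = 1364 Ω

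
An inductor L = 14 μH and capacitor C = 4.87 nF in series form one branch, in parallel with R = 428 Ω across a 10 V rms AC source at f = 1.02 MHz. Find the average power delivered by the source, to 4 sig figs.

233.6 mW

ω = 2πf = 6.409e+06 rad/s
X_L = ωL = 89.72 Ω
X_C = 1/(ωC) = 32.04 Ω
Branch 1: Z₁ = R = 428.0 Ω
Branch 2 (series LC): Z₂ = j(X_L − X_C) = j57.68 Ω
Parallel: Z = Z₁Z₂/(Z₁+Z₂), |Z| = 57.17 Ω, ∠Z = 82.32°
I = V/|Z| = 174.9 mA
P = VI cos φ = 10 × 0.1749 × cos(82.32°) = 233.6 mW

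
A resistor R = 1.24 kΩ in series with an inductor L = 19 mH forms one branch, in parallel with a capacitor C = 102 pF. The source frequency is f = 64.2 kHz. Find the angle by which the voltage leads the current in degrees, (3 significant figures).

ω = 2πf = 403400 rad/s
X_L = ωL = 7660 Ω
X_C = 1/(ωC) = 24300 Ω
Branch 1 (R+jX_L): Z₁ = 1240 + j7660 Ω, |Z₁| = 7760 Ω
Branch 2 (−jX_C): Z₂ = −j24300 Ω
Parallel: Z = Z₁Z₂/(Z₁+Z₂), |Z| = 11300 Ω, ∠Z = 76.5°

76.5°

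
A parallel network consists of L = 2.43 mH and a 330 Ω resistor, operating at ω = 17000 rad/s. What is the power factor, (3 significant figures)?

X_L = ωL = 41.3 Ω
Parallel: admittances add. Y = 1/R + 1/(jωL)
Y = (0.00303 − j0.0242) S
|Y| = 0.0244 S → |Z| = 1/|Y| = 41.0 Ω, ∠Z = −∠Y = 82.9°
cos φ = cos(82.9°) = 0.124

0.124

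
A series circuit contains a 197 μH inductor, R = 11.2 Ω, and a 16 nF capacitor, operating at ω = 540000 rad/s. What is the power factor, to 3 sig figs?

X_L = ωL = 106 Ω
X_C = 1/(ωC) = 116 Ω
Net reactance X = X_L − X_C = -9.36 Ω
Z = 11.2 − j9.36 Ω
|Z| = √(11.2² + 9.36²) = 14.6 Ω
∠Z = arctan(-9.36/11.2) = -39.9°
cos φ = cos(-39.9°) = 0.767

0.767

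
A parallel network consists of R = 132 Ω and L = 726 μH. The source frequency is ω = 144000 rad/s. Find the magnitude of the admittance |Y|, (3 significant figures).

12.2 mS

X_L = ωL = 105 Ω
Parallel: admittances add. Y = 1/R + 1/(jωL)
Y = (0.00758 − j0.00957) S
|Y| = 0.0122 S → |Z| = 1/|Y| = 82.0 Ω, ∠Z = −∠Y = 51.6°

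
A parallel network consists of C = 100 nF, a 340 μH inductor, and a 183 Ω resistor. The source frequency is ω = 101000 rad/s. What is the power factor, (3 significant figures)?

0.276

X_L = ωL = 34.3 Ω
X_C = 1/(ωC) = 99.0 Ω
Parallel: admittances add. Y = 1/R + 1/(jωL) + jωC
Y = (0.00546 − j0.0190) S
|Y| = 0.0198 S → |Z| = 1/|Y| = 50.5 Ω, ∠Z = −∠Y = 74.0°
cos φ = cos(74.0°) = 0.276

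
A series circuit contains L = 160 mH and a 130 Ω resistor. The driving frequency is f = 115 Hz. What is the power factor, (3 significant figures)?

ω = 2πf = 722.6 rad/s
X_L = ωL = 116 Ω
Z = 130 + j116 Ω
|Z| = √(130² + 116²) = 174 Ω
∠Z = arctan(116/130) = 41.6°
cos φ = cos(41.6°) = 0.747

0.747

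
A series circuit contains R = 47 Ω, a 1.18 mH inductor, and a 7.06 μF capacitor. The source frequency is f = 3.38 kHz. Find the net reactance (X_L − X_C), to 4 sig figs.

18.39 Ω

ω = 2πf = 21240 rad/s
X_L = ωL = 25.06 Ω
X_C = 1/(ωC) = 6.670 Ω
X = 25.06 − 6.670 = 18.39 Ω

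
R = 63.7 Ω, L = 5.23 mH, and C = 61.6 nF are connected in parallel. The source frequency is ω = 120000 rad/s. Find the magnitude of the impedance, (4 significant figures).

X_L = ωL = 627.6 Ω
X_C = 1/(ωC) = 135.3 Ω
Parallel: admittances add. Y = 1/R + 1/(jωL) + jωC
Y = (0.01570 + j0.005799) S
|Y| = 0.01674 S → |Z| = 1/|Y| = 59.75 Ω, ∠Z = −∠Y = -20.27°

59.75 Ω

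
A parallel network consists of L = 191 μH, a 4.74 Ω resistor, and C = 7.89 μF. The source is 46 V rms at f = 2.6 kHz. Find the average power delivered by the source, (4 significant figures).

ω = 2πf = 16340 rad/s
X_L = ωL = 3.120 Ω
X_C = 1/(ωC) = 7.758 Ω
Parallel: admittances add. Y = 1/R + 1/(jωL) + jωC
Y = (0.2110 − j0.1916) S
|Y| = 0.2850 S → |Z| = 1/|Y| = 3.509 Ω, ∠Z = −∠Y = 42.24°
I = V/|Z| = 13.11 A
P = VI cos φ = 46 × 13.11 × cos(42.24°) = 446.4 W

446.4 W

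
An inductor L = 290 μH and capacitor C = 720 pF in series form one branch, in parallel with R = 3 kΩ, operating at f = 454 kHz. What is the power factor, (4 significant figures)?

0.1127

ω = 2πf = 2.853e+06 rad/s
X_L = ωL = 827.2 Ω
X_C = 1/(ωC) = 486.9 Ω
Branch 1: Z₁ = R = 3000 Ω
Branch 2 (series LC): Z₂ = j(X_L − X_C) = j340.4 Ω
Parallel: Z = Z₁Z₂/(Z₁+Z₂), |Z| = 338.2 Ω, ∠Z = 83.53°
cos φ = cos(83.53°) = 0.1127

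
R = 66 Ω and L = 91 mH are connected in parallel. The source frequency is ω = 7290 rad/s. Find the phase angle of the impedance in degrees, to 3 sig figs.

5.68°

X_L = ωL = 663 Ω
Parallel: admittances add. Y = 1/R + 1/(jωL)
Y = (0.0152 − j0.00151) S
|Y| = 0.0152 S → |Z| = 1/|Y| = 65.7 Ω, ∠Z = −∠Y = 5.68°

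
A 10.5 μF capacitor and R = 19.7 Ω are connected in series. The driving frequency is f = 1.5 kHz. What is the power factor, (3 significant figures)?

0.890

ω = 2πf = 9425 rad/s
X_C = 1/(ωC) = 10.1 Ω
Z = 19.7 − j10.1 Ω
|Z| = √(19.7² + 10.1²) = 22.1 Ω
∠Z = arctan(-10.1/19.7) = -27.2°
cos φ = cos(-27.2°) = 0.890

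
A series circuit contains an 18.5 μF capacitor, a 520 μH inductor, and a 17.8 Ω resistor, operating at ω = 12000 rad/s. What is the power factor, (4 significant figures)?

0.9953

X_L = ωL = 6.240 Ω
X_C = 1/(ωC) = 4.505 Ω
Net reactance X = X_L − X_C = 1.735 Ω
Z = 17.80 + j1.735 Ω
|Z| = √(17.80² + 1.735²) = 17.88 Ω
∠Z = arctan(1.735/17.80) = 5.569°
cos φ = cos(5.569°) = 0.9953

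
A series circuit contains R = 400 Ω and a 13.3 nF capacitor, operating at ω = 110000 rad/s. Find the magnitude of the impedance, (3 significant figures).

X_C = 1/(ωC) = 684 Ω
Z = 400 − j684 Ω
|Z| = √(400² + 684²) = 792 Ω

792 Ω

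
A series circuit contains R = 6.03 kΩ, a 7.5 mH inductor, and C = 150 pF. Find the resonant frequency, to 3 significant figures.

ω₀ = 1/√(LC) = 1/√(0.0075 × 1.5e-10) = 942800 rad/s
f₀ = ω₀/(2π) = 150 kHz

150 kHz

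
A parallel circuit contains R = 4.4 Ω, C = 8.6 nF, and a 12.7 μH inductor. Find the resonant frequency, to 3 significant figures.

ω₀ = 1/√(LC) = 1/√(1.27e-05 × 8.6e-09) = 3.026e+06 rad/s
f₀ = ω₀/(2π) = 482 kHz

482 kHz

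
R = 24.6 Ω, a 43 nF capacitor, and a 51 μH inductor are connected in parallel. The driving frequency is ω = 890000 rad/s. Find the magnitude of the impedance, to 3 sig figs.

22.8 Ω

X_L = ωL = 45.4 Ω
X_C = 1/(ωC) = 26.1 Ω
Parallel: admittances add. Y = 1/R + 1/(jωL) + jωC
Y = (0.0407 + j0.0162) S
|Y| = 0.0438 S → |Z| = 1/|Y| = 22.8 Ω, ∠Z = −∠Y = -21.8°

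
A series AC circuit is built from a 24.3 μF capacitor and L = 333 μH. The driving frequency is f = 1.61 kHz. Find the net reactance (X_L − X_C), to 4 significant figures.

-0.6995 Ω

ω = 2πf = 10120 rad/s
X_L = ωL = 3.369 Ω
X_C = 1/(ωC) = 4.068 Ω
X = 3.369 − 4.068 = -0.6995 Ω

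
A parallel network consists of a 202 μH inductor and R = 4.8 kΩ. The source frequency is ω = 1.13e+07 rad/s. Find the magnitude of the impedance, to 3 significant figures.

2060 Ω

X_L = ωL = 2280 Ω
Parallel: admittances add. Y = 1/R + 1/(jωL)
Y = (0.000208 − j0.000438) S
|Y| = 0.000485 S → |Z| = 1/|Y| = 2060 Ω, ∠Z = −∠Y = 64.6°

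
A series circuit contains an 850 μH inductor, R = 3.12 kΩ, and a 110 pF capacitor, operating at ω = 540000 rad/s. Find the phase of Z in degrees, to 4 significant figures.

-79.21°

X_L = ωL = 459.0 Ω
X_C = 1/(ωC) = 16840 Ω
Net reactance X = X_L − X_C = -16380 Ω
Z = 3120 − j16380 Ω
|Z| = √(3120² + 16380²) = 16670 Ω
∠Z = arctan(-16380/3120) = -79.21°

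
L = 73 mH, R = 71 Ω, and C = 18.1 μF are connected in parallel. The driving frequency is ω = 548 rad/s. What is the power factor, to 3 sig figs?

X_L = ωL = 40.0 Ω
X_C = 1/(ωC) = 101 Ω
Parallel: admittances add. Y = 1/R + 1/(jωL) + jωC
Y = (0.0141 − j0.0151) S
|Y| = 0.0206 S → |Z| = 1/|Y| = 48.5 Ω, ∠Z = −∠Y = 47.0°
cos φ = cos(47.0°) = 0.683

0.683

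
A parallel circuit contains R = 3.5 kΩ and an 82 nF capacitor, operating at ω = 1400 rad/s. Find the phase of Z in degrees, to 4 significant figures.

-21.89°

X_C = 1/(ωC) = 8711 Ω
Parallel: admittances add. Y = 1/R + jωC
Y = (0.0002857 + j0.0001148) S
|Y| = 0.0003079 S → |Z| = 1/|Y| = 3248 Ω, ∠Z = −∠Y = -21.89°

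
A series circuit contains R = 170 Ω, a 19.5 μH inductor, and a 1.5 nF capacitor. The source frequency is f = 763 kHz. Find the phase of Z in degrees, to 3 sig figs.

-15.0°

ω = 2πf = 4.794e+06 rad/s
X_L = ωL = 93.5 Ω
X_C = 1/(ωC) = 139 Ω
Net reactance X = X_L − X_C = -45.6 Ω
Z = 170 − j45.6 Ω
|Z| = √(170² + 45.6²) = 176 Ω
∠Z = arctan(-45.6/170) = -15.0°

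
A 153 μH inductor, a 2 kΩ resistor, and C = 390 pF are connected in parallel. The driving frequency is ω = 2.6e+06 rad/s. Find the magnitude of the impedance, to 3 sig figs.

X_L = ωL = 398 Ω
X_C = 1/(ωC) = 986 Ω
Parallel: admittances add. Y = 1/R + 1/(jωL) + jωC
Y = (0.000500 − j0.00150) S
|Y| = 0.00158 S → |Z| = 1/|Y| = 633 Ω, ∠Z = −∠Y = 71.6°

633 Ω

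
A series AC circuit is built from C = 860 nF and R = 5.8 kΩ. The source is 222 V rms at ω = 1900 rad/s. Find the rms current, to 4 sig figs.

38.06 mA

X_C = 1/(ωC) = 612.0 Ω
Z = 5800 − j612.0 Ω
|Z| = √(5800² + 612.0²) = 5832 Ω
I = V/|Z| = 222/5832 = 38.06 mA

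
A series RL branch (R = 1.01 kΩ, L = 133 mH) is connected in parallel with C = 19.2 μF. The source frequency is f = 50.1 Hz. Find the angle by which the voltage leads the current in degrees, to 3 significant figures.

ω = 2πf = 314.8 rad/s
X_L = ωL = 41.9 Ω
X_C = 1/(ωC) = 165 Ω
Branch 1 (R+jX_L): Z₁ = 1010 + j41.9 Ω, |Z₁| = 1010 Ω
Branch 2 (−jX_C): Z₂ = −j165 Ω
Parallel: Z = Z₁Z₂/(Z₁+Z₂), |Z| = 164 Ω, ∠Z = -80.6°

-80.6°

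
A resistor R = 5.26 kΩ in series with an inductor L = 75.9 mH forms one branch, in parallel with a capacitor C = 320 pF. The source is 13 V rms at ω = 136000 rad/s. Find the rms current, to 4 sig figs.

X_L = ωL = 10320 Ω
X_C = 1/(ωC) = 22980 Ω
Branch 1 (R+jX_L): Z₁ = 5260 + j10320 Ω, |Z₁| = 11590 Ω
Branch 2 (−jX_C): Z₂ = −j22980 Ω
Parallel: Z = Z₁Z₂/(Z₁+Z₂), |Z| = 19420 Ω, ∠Z = 40.43°
I = V/|Z| = 13/19420 = 669.3 μA

669.3 μA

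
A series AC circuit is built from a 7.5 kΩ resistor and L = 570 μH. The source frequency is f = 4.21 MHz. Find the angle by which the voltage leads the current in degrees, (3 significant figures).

63.6°

ω = 2πf = 2.645e+07 rad/s
X_L = ωL = 15100 Ω
Z = 7500 + j15100 Ω
|Z| = √(7500² + 15100²) = 16800 Ω
∠Z = arctan(15100/7500) = 63.6°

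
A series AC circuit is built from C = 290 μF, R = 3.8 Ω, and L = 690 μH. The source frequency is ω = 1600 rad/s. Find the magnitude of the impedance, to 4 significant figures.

3.943 Ω

X_L = ωL = 1.104 Ω
X_C = 1/(ωC) = 2.155 Ω
Net reactance X = X_L − X_C = -1.051 Ω
Z = 3.800 − j1.051 Ω
|Z| = √(3.800² + 1.051²) = 3.943 Ω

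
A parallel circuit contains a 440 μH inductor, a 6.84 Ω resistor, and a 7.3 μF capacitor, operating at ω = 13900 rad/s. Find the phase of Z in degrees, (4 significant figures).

22.99°

X_L = ωL = 6.116 Ω
X_C = 1/(ωC) = 9.855 Ω
Parallel: admittances add. Y = 1/R + 1/(jωL) + jωC
Y = (0.1462 − j0.06204) S
|Y| = 0.1588 S → |Z| = 1/|Y| = 6.297 Ω, ∠Z = −∠Y = 22.99°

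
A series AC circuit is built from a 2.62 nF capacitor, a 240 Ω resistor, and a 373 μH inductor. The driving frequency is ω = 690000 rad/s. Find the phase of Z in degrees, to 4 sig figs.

-50.94°

X_L = ωL = 257.4 Ω
X_C = 1/(ωC) = 553.2 Ω
Net reactance X = X_L − X_C = -295.8 Ω
Z = 240.0 − j295.8 Ω
|Z| = √(240.0² + 295.8²) = 380.9 Ω
∠Z = arctan(-295.8/240.0) = -50.94°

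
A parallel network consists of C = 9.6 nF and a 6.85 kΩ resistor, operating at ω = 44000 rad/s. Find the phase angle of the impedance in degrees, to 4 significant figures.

-70.93°

X_C = 1/(ωC) = 2367 Ω
Parallel: admittances add. Y = 1/R + jωC
Y = (0.0001460 + j0.0004224) S
|Y| = 0.0004469 S → |Z| = 1/|Y| = 2238 Ω, ∠Z = −∠Y = -70.93°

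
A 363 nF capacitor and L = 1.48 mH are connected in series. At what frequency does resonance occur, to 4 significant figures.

ω₀ = 1/√(LC) = 1/√(0.00148 × 3.63e-07) = 43140 rad/s
f₀ = ω₀/(2π) = 6.867 kHz

6.867 kHz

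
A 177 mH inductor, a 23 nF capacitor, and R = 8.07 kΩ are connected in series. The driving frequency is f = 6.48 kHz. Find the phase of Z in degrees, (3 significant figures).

ω = 2πf = 40720 rad/s
X_L = ωL = 7210 Ω
X_C = 1/(ωC) = 1070 Ω
Net reactance X = X_L − X_C = 6140 Ω
Z = 8070 + j6140 Ω
|Z| = √(8070² + 6140²) = 10100 Ω
∠Z = arctan(6140/8070) = 37.3°

37.3°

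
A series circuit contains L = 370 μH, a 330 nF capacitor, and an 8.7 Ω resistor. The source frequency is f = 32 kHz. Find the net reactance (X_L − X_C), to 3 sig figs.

59.3 Ω

ω = 2πf = 201100 rad/s
X_L = ωL = 74.4 Ω
X_C = 1/(ωC) = 15.1 Ω
X = 74.4 − 15.1 = 59.3 Ω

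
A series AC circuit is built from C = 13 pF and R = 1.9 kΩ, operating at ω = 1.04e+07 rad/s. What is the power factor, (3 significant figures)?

X_C = 1/(ωC) = 7400 Ω
Z = 1900 − j7400 Ω
|Z| = √(1900² + 7400²) = 7640 Ω
∠Z = arctan(-7400/1900) = -75.6°
cos φ = cos(-75.6°) = 0.249

0.249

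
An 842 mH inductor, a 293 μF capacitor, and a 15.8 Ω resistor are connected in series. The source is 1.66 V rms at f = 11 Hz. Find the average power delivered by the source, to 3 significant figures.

133 mW

ω = 2πf = 69.12 rad/s
X_L = ωL = 58.2 Ω
X_C = 1/(ωC) = 49.4 Ω
Net reactance X = X_L − X_C = 8.81 Ω
Z = 15.8 + j8.81 Ω
|Z| = √(15.8² + 8.81²) = 18.1 Ω
∠Z = arctan(8.81/15.8) = 29.2°
I = V/|Z| = 91.8 mA
P = VI cos φ = 1.66 × 0.0918 × cos(29.2°) = 133 mW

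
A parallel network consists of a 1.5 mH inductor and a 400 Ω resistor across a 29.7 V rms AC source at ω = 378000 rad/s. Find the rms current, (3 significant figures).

90.9 mA

X_L = ωL = 567 Ω
Parallel: admittances add. Y = 1/R + 1/(jωL)
Y = (0.00250 − j0.00176) S
|Y| = 0.00306 S → |Z| = 1/|Y| = 327 Ω, ∠Z = −∠Y = 35.2°
I = V/|Z| = 29.7/327 = 90.9 mA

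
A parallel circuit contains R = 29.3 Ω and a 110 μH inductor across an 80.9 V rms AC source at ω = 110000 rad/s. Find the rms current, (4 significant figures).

X_L = ωL = 12.10 Ω
Parallel: admittances add. Y = 1/R + 1/(jωL)
Y = (0.03413 − j0.08264) S
|Y| = 0.08941 S → |Z| = 1/|Y| = 11.18 Ω, ∠Z = −∠Y = 67.56°
I = V/|Z| = 80.9/11.18 = 7.234 A

7.234 A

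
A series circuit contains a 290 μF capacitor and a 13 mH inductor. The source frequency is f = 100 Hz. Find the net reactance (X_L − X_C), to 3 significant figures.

2.68 Ω

ω = 2πf = 628.3 rad/s
X_L = ωL = 8.17 Ω
X_C = 1/(ωC) = 5.49 Ω
X = 8.17 − 5.49 = 2.68 Ω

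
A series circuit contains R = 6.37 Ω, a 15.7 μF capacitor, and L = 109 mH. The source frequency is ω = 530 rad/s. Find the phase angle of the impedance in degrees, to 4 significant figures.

-84.17°

X_L = ωL = 57.77 Ω
X_C = 1/(ωC) = 120.2 Ω
Net reactance X = X_L − X_C = -62.41 Ω
Z = 6.370 − j62.41 Ω
|Z| = √(6.370² + 62.41²) = 62.73 Ω
∠Z = arctan(-62.41/6.370) = -84.17°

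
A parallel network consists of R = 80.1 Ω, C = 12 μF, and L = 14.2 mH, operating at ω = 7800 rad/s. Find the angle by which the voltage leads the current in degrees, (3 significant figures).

X_L = ωL = 111 Ω
X_C = 1/(ωC) = 10.7 Ω
Parallel: admittances add. Y = 1/R + 1/(jωL) + jωC
Y = (0.0125 + j0.0846) S
|Y| = 0.0855 S → |Z| = 1/|Y| = 11.7 Ω, ∠Z = −∠Y = -81.6°

-81.6°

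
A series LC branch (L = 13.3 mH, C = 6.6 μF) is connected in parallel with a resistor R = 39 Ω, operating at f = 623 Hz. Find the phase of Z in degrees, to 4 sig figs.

ω = 2πf = 3914 rad/s
X_L = ωL = 52.06 Ω
X_C = 1/(ωC) = 38.71 Ω
Branch 1: Z₁ = R = 39.00 Ω
Branch 2 (series LC): Z₂ = j(X_L − X_C) = j13.35 Ω
Parallel: Z = Z₁Z₂/(Z₁+Z₂), |Z| = 12.63 Ω, ∠Z = 71.10°

71.10°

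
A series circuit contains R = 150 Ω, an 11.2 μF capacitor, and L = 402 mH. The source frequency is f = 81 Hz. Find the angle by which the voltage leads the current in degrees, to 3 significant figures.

ω = 2πf = 508.9 rad/s
X_L = ωL = 205 Ω
X_C = 1/(ωC) = 175 Ω
Net reactance X = X_L − X_C = 29.2 Ω
Z = 150 + j29.2 Ω
|Z| = √(150² + 29.2²) = 153 Ω
∠Z = arctan(29.2/150) = 11.0°

11.0°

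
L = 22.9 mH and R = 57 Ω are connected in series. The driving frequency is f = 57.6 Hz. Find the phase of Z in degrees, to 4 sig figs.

ω = 2πf = 361.9 rad/s
X_L = ωL = 8.288 Ω
Z = 57.00 + j8.288 Ω
|Z| = √(57.00² + 8.288²) = 57.60 Ω
∠Z = arctan(8.288/57.00) = 8.273°

8.273°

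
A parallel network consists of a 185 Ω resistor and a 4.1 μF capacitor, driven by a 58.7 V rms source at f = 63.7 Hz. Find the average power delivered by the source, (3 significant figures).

ω = 2πf = 400.2 rad/s
X_C = 1/(ωC) = 609 Ω
Parallel: admittances add. Y = 1/R + jωC
Y = (0.00541 + j0.00164) S
|Y| = 0.00565 S → |Z| = 1/|Y| = 177 Ω, ∠Z = −∠Y = -16.9°
I = V/|Z| = 332 mA
P = VI cos φ = 58.7 × 0.332 × cos(-16.9°) = 18.6 W

18.6 W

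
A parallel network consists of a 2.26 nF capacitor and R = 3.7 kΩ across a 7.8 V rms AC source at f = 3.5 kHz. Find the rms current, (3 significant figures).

ω = 2πf = 21990 rad/s
X_C = 1/(ωC) = 20100 Ω
Parallel: admittances add. Y = 1/R + jωC
Y = (0.000270 + j4.97e-05) S
|Y| = 0.000275 S → |Z| = 1/|Y| = 3640 Ω, ∠Z = −∠Y = -10.4°
I = V/|Z| = 7.8/3640 = 2.14 mA

2.14 mA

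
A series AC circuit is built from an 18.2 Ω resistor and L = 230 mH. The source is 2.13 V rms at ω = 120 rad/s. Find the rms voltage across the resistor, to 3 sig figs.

1.17 V

X_L = ωL = 27.6 Ω
Z = 18.2 + j27.6 Ω
|Z| = √(18.2² + 27.6²) = 33.1 Ω
I = V/|Z| = 64.4 mA
V_R = I·|Z_R| = 0.0644 × 18.2 = 1.17 V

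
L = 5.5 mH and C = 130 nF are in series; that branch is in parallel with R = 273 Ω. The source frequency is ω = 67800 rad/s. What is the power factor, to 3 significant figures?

X_L = ωL = 373 Ω
X_C = 1/(ωC) = 113 Ω
Branch 1: Z₁ = R = 273 Ω
Branch 2 (series LC): Z₂ = j(X_L − X_C) = j259 Ω
Parallel: Z = Z₁Z₂/(Z₁+Z₂), |Z| = 188 Ω, ∠Z = 46.5°
cos φ = cos(46.5°) = 0.689

0.689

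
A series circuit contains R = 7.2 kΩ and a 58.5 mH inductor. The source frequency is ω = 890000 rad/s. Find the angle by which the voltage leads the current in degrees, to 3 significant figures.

82.1°

X_L = ωL = 52100 Ω
Z = 7200 + j52100 Ω
|Z| = √(7200² + 52100²) = 52600 Ω
∠Z = arctan(52100/7200) = 82.1°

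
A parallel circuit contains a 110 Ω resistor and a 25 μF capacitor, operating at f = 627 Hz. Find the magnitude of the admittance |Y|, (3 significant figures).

ω = 2πf = 3940 rad/s
X_C = 1/(ωC) = 10.2 Ω
Parallel: admittances add. Y = 1/R + jωC
Y = (0.00909 + j0.0985) S
|Y| = 0.0989 S → |Z| = 1/|Y| = 10.1 Ω, ∠Z = −∠Y = -84.7°

98.9 mS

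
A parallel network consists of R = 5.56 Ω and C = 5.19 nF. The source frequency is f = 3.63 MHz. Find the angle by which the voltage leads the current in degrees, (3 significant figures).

ω = 2πf = 2.281e+07 rad/s
X_C = 1/(ωC) = 8.45 Ω
Parallel: admittances add. Y = 1/R + jωC
Y = (0.180 + j0.118) S
|Y| = 0.215 S → |Z| = 1/|Y| = 4.64 Ω, ∠Z = −∠Y = -33.4°

-33.4°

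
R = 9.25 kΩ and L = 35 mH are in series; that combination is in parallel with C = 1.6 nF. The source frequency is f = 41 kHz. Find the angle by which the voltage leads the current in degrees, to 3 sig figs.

-81.2°

ω = 2πf = 257600 rad/s
X_L = ωL = 9020 Ω
X_C = 1/(ωC) = 2430 Ω
Branch 1 (R+jX_L): Z₁ = 9250 + j9020 Ω, |Z₁| = 12900 Ω
Branch 2 (−jX_C): Z₂ = −j2430 Ω
Parallel: Z = Z₁Z₂/(Z₁+Z₂), |Z| = 2760 Ω, ∠Z = -81.2°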